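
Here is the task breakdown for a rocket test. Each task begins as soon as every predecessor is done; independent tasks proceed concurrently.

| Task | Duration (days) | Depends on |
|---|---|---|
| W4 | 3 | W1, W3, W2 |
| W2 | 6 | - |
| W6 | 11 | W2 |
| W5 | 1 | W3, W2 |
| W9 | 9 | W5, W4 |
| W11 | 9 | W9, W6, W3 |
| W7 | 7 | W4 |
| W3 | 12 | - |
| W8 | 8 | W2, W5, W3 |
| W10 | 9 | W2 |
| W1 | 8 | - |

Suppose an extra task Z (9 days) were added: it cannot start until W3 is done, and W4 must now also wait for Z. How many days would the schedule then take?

Originally the schedule takes 33 days.
With Z inserted, W4 now waits for max(W1, W3, W2, Z).
New critical path: W3→Z→W4→W9→W11 = 12+9+3+9+9 = 42 ⇒ 42 days.

42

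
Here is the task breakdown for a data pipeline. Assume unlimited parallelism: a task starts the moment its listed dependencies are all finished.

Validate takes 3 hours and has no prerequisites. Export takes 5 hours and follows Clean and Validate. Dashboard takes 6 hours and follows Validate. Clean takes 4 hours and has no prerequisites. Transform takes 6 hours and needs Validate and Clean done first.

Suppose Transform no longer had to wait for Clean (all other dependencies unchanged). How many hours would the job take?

Before: longest chain Clean→Transform = 4+6 = 10, finish 10.
Without Clean→Transform, Transform's earliest start moves from 4 to 3.
After: Clean→Export = 4+5 = 9 → 9 hours.

9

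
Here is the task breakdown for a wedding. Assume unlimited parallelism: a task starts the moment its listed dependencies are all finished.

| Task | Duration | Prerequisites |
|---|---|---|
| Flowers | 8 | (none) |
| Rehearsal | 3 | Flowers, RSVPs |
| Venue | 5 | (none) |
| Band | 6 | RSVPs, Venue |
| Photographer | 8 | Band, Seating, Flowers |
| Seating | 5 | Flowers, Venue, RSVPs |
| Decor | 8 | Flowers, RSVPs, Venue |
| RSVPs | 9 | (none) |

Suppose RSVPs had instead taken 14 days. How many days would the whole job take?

28

Critical path before the change: RSVPs→Band→Photographer = 9+6+8 = 23 giving 23 days.
RSVPs is on the critical path; changing it to 14 makes that path 28 days.
That remains the longest chain; total 28 days.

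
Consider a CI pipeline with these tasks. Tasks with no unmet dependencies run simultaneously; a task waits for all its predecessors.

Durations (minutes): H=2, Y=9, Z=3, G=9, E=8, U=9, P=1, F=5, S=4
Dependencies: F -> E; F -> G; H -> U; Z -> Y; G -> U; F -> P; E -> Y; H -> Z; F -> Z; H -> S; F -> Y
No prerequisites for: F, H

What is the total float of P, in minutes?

17

Critical path: F→G→U = 5+9+9 = 23, so the finish is 23 minutes.
P finishes as early as 6 and must finish by 23.
Slack of P = 22 − 5 = 17 minutes.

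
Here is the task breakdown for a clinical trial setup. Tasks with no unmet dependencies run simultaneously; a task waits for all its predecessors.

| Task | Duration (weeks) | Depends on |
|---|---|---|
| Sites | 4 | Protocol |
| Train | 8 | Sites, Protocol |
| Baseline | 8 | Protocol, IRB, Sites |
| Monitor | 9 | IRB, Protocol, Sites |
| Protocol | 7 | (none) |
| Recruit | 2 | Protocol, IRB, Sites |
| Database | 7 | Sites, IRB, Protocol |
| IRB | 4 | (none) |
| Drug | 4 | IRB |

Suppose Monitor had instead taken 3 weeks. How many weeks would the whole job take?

Actual critical path: Protocol→Sites→Monitor = 7+4+9 = 20 ⇒ 20 weeks.
Monitor is on the critical path; changing it to 3 makes that path 14 weeks.
The binding chain switches to Protocol→Sites→Train = 7+4+8 = 19; finish 19 weeks.

19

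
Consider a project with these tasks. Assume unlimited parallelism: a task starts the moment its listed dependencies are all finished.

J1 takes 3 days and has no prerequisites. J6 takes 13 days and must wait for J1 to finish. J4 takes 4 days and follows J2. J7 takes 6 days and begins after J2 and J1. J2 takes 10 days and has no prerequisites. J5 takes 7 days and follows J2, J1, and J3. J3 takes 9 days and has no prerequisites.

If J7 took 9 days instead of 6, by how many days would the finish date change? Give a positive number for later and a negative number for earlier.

2

Actual critical path: J2→J5 = 10+7 = 17 ⇒ 17 days.
J7 has 1 day of float (longest path through it is 16).
The binding chain switches to J2→J7 = 10+9 = 19; finish 19 days.
Change in finish: 19 − 17 = +2 days.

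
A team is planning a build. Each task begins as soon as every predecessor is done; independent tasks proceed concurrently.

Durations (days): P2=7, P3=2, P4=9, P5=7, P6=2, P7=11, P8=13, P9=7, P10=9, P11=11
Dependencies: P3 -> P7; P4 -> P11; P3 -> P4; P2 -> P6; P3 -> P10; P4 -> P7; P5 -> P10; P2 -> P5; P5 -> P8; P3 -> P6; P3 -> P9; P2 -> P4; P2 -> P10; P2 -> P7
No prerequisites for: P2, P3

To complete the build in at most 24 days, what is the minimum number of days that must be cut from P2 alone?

Current finish: 27 days; target: 24.
P2 is on every critical path, so each day cut from P2 cuts the finish by one (this holds down to a finish of 22).
Need 27 − 24 = 3 days off P2 → P2 becomes 4 days, finish becomes 24.

3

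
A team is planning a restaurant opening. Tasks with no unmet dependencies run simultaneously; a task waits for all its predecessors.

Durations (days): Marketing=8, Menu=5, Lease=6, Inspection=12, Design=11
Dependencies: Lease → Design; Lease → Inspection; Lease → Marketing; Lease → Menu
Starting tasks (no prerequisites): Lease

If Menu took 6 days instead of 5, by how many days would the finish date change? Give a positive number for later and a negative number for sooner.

As given, the longest chain is Lease→Inspection = 6+12 = 18, so the finish is 18 days.
The longest path through Menu is only 11 days, so Menu has float 7.
No other chain overtakes it, so the finish is 18 days.
Change in finish: 18 − 18 = +0 days.

0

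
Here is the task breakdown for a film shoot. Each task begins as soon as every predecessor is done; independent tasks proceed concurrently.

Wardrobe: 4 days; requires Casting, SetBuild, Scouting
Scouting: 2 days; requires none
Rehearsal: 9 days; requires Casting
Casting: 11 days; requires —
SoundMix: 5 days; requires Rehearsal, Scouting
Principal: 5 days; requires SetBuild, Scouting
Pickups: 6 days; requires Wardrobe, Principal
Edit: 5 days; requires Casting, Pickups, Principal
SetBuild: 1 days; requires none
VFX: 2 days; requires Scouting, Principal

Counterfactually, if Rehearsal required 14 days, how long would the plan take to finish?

Actual critical path: Casting→Wardrobe→Pickups→Edit = 11+4+6+5 = 26 ⇒ 26 days.
Rehearsal is off the critical path — its longest chain is 25 days, giving 1 of slack.
Now Casting→Rehearsal→SoundMix = 11+14+5 = 30 is longest, so the finish becomes 30 days.

30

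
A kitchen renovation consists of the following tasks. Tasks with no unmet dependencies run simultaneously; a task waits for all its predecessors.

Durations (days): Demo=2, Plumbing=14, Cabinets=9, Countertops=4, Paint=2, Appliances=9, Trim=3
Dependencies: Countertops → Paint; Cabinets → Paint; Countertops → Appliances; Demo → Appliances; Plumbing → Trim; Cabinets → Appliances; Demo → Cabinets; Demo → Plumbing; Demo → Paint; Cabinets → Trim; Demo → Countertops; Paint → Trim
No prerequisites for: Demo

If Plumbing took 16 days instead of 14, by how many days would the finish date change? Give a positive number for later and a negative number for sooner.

1

Actual critical path: Demo→Cabinets→Appliances = 2+9+9 = 20 ⇒ 20 days.
Plumbing is off the critical path — its longest chain is 19 days, giving 1 of slack.
The binding chain switches to Demo→Plumbing→Trim = 2+16+3 = 21; finish 21 days.
Change in finish: 21 − 20 = +1 days.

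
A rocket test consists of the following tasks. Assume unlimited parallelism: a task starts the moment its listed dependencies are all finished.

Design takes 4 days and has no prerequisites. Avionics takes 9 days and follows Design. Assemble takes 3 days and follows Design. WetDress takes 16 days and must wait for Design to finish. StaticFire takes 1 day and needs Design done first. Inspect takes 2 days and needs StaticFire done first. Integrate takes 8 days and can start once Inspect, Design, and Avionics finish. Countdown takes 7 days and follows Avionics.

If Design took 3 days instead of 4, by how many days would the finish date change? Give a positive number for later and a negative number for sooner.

-1

Critical path before the change: Design→Avionics→Integrate = 4+9+8 = 21 giving 21 days.
Design lies on that path, so at 3 days the path becomes 20 days.
The critical path is still Design→Avionics→Integrate; finish is now 20 days.
Change in finish: 20 − 21 = -1 days.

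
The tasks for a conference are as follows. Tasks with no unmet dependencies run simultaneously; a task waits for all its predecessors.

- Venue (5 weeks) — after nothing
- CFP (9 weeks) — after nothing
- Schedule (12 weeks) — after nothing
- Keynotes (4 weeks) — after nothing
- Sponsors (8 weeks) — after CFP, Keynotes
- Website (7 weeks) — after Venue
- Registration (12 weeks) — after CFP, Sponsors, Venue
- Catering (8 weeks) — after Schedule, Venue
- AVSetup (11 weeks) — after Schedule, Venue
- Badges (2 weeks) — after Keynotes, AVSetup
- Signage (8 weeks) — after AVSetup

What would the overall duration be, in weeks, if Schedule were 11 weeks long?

Actual critical path: Schedule→AVSetup→Signage = 12+11+8 = 31 ⇒ 31 weeks.
Schedule is on the critical path; changing it to 11 makes that path 30 weeks.
That remains the longest chain; total 30 weeks.

30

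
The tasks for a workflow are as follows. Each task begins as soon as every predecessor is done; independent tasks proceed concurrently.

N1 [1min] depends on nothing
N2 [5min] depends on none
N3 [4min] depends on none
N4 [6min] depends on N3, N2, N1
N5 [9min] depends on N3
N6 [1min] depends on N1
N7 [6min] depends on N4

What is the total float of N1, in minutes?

N2→N4→N7 = 5+6+6 = 17 sets the makespan at 17 minutes.
The longest chain containing N1 totals 13 minutes.
Float = 17 − 13 = 4.

4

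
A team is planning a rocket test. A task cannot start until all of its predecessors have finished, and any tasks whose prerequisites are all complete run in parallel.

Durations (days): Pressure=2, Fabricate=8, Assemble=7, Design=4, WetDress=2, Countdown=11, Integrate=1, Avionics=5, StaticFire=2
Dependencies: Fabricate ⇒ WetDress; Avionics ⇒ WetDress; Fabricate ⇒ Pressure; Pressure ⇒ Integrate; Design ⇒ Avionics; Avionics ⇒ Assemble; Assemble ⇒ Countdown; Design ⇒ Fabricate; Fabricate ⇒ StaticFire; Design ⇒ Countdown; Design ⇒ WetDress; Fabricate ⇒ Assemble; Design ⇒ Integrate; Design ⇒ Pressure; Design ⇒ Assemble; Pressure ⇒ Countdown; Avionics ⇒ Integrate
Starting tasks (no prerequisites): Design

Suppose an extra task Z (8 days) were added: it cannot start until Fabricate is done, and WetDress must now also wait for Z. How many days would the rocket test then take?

Originally the rocket test takes 30 days.
With Z inserted, WetDress now waits for max(Fabricate, Design, Avionics, Z).
New critical path: Design→Fabricate→Assemble→Countdown = 4+8+7+11 = 30 ⇒ 30 days.

30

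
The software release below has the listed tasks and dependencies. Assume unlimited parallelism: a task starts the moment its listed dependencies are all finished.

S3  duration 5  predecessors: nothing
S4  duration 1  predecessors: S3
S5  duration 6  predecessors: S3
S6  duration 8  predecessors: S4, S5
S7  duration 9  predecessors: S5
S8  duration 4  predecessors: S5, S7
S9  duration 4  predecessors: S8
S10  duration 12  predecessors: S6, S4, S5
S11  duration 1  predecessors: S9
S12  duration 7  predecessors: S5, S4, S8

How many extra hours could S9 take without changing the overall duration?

2

Critical path: S3→S5→S6→S10 = 5+6+8+12 = 31, so the finish is 31 hours.
S9 finishes as early as 28 and must finish by 30.
Float = 31 − 29 = 2.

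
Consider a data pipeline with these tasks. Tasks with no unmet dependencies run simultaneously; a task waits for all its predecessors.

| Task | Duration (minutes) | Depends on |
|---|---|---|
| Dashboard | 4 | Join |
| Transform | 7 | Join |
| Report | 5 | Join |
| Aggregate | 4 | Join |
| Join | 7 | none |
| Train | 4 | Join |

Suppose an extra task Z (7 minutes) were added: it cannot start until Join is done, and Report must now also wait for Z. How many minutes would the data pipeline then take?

Originally the data pipeline takes 14 minutes.
With Z inserted, Report now waits for max(Join, Z).
New critical path: Join→Z→Report = 7+7+5 = 19 ⇒ 19 minutes.

19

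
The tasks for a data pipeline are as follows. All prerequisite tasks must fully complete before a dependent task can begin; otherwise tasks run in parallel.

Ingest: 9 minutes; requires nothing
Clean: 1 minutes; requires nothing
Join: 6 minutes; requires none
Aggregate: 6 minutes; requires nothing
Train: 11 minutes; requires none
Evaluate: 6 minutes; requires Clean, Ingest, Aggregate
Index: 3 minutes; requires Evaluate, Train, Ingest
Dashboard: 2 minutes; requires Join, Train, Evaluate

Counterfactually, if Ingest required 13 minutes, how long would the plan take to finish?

Baseline: Ingest→Evaluate→Index = 9+6+3 = 18 → 18 minutes.
Since Ingest is critical, the +4 change carries straight to that chain (now 22 minutes).
The critical path is still Ingest→Evaluate→Index; finish is now 22 minutes.

22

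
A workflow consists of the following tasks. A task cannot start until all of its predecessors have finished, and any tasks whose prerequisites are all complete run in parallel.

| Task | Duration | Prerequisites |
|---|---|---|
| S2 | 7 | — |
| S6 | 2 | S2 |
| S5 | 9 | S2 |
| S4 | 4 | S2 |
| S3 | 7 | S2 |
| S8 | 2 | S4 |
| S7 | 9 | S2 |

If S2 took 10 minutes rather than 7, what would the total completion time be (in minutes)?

19

Actual critical path: S2→S5 = 7+9 = 16 ⇒ 16 minutes.
S2 lies on that path, so at 10 minutes the path becomes 19 minutes.
That remains the longest chain; total 19 minutes.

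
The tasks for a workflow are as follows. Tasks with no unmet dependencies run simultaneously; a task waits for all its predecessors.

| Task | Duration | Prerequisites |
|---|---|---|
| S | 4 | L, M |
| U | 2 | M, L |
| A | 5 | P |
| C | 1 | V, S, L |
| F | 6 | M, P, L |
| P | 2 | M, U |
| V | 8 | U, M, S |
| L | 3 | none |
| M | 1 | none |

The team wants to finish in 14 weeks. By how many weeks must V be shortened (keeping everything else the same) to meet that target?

2

Current finish: 16 weeks; target: 14.
V is on every critical path, so each week cut from V cuts the finish by one (this holds down to a finish of 13).
Need 16 − 14 = 2 weeks off V → V becomes 6 weeks, finish becomes 14.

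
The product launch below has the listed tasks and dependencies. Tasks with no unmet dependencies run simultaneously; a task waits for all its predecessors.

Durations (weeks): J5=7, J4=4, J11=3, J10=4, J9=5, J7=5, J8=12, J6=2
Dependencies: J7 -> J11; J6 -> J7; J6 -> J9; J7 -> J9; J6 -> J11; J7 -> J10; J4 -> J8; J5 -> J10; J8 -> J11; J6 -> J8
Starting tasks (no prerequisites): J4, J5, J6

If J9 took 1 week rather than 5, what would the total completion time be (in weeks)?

19

Baseline: J4→J8→J11 = 4+12+3 = 19 → 19 weeks.
J9 has 7 weeks of float (longest path through it is 12).
No other chain overtakes it, so the finish is 19 weeks.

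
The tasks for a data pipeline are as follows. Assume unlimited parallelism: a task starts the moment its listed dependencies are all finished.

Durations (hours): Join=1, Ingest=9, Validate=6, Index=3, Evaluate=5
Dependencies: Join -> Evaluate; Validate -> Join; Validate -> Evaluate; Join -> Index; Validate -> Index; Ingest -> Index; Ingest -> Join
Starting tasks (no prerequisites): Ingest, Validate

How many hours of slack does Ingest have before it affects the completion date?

The longest chain is Ingest→Join→Evaluate = 9+1+5 = 15; overall finish 15 hours.
The longest chain containing Ingest totals 15 hours.
So Ingest can slip 9 − 9 = 0 hours.

0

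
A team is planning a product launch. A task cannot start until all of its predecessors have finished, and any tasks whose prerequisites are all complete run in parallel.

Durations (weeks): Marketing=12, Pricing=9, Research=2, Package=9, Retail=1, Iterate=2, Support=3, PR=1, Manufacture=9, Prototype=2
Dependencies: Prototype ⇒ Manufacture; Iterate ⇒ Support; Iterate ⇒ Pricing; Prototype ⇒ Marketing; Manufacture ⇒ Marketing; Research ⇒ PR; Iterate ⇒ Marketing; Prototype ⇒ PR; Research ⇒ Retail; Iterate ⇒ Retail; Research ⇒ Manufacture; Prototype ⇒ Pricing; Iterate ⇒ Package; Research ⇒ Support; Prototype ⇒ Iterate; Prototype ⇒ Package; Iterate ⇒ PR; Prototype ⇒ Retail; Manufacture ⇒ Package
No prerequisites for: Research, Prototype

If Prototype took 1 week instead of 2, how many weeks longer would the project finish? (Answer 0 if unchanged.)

0

Baseline: Prototype→Manufacture→Marketing = 2+9+12 = 23 → 23 weeks.
Prototype is on the critical path; changing it to 1 makes that path 22 weeks.
The binding chain switches to Research→Manufacture→Marketing = 2+9+12 = 23; finish 23 weeks.
Change in finish: 23 − 23 = +0 weeks.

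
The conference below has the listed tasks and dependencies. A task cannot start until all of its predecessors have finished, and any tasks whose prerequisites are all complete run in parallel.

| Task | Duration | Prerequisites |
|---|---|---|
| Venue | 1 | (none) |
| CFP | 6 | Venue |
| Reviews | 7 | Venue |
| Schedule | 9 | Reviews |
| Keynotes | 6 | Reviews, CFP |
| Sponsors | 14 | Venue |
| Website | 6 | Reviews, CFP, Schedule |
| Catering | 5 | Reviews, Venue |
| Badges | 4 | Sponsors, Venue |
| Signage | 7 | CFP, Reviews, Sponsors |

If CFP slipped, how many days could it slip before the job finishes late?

Venue→Reviews→Schedule→Website = 1+7+9+6 = 23 sets the makespan at 23 days.
Longest path through CFP: 14 days (earliest finish 7, latest finish 16).
Slack of CFP = 10 − 1 = 9 days.

9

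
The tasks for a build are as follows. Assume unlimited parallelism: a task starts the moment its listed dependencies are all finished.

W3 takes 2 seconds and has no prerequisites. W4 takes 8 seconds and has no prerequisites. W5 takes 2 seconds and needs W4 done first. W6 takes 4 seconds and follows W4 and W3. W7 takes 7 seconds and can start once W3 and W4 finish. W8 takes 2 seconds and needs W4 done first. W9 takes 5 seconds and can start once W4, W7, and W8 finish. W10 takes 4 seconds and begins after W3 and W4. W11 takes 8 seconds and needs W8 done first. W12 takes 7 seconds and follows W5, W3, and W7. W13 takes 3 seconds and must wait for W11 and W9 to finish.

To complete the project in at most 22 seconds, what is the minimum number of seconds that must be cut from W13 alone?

1

Current finish: 23 seconds; target: 22.
W13 is on every critical path, so each second cut from W13 cuts the finish by one (this holds down to a finish of 22).
Need 23 − 22 = 1 second off W13 → W13 becomes 2 seconds, finish becomes 22.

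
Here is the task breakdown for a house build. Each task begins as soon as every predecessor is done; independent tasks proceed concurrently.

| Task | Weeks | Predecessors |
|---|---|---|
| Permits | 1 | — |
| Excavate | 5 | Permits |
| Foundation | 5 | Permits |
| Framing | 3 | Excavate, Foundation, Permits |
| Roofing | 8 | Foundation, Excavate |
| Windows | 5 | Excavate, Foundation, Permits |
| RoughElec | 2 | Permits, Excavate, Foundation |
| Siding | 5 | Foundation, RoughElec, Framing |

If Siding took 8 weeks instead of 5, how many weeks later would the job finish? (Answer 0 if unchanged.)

3

Actual critical path: Permits→Excavate→Framing→Siding = 1+5+3+5 = 14 ⇒ 14 weeks.
Siding is on the critical path; changing it to 8 makes that path 17 weeks.
That remains the longest chain; total 17 weeks.
Change in finish: 17 − 14 = +3 weeks.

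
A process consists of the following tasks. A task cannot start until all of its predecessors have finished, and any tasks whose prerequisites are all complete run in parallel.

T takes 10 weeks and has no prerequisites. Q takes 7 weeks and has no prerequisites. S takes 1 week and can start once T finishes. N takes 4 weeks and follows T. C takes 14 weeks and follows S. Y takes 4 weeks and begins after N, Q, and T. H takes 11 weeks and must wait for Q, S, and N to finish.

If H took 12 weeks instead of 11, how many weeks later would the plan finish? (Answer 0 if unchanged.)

Critical path before the change: T→N→H = 10+4+11 = 25 giving 25 weeks.
H lies on that path, so at 12 weeks the path becomes 26 weeks.
The critical path is still T→N→H; finish is now 26 weeks.
Change in finish: 26 − 25 = +1 weeks.

1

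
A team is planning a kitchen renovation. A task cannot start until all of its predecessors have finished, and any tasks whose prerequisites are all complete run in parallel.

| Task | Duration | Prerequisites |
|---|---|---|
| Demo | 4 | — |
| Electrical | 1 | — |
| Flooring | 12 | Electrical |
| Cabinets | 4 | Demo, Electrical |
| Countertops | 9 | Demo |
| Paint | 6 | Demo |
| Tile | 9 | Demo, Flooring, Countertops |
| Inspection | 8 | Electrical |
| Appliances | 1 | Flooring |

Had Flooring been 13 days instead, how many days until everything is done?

23

Critical path before the change: Electrical→Flooring→Tile = 1+12+9 = 22 giving 22 days.
Flooring lies on that path, so at 13 days the path becomes 23 days.
That remains the longest chain; total 23 days.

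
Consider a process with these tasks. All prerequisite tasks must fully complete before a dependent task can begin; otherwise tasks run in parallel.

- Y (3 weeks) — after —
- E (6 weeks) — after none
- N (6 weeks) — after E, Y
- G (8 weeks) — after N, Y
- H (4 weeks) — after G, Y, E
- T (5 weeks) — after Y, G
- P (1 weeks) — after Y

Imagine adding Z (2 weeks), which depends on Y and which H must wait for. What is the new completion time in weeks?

Originally the job takes 25 weeks.
With Z inserted, H now waits for max(G, Y, E, Z).
New critical path: E→N→G→T = 6+6+8+5 = 25 ⇒ 25 weeks.

25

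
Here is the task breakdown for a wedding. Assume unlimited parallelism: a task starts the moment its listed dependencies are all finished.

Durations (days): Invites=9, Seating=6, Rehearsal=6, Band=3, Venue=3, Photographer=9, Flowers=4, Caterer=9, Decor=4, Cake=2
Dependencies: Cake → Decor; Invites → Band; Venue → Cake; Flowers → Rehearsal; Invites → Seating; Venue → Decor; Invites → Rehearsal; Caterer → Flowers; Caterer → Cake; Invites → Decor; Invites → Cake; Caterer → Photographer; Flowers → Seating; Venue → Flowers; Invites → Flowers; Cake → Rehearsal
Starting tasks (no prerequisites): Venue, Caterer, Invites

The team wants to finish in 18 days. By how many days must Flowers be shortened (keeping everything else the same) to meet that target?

Current finish: 19 days; target: 18.
Flowers is on every critical path, so each day cut from Flowers cuts the finish by one (this holds down to a finish of 18).
Need 19 − 18 = 1 day off Flowers → Flowers becomes 3 days, finish becomes 18.

1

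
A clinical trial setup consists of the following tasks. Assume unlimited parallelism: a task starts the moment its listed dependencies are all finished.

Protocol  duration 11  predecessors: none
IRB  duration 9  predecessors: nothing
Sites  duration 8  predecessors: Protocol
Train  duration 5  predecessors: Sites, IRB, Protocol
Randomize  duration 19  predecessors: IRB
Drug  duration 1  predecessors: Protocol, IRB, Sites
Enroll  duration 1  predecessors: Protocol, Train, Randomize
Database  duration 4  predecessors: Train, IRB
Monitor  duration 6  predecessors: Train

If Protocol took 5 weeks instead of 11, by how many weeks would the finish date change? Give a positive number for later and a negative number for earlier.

-1

Baseline: Protocol→Sites→Train→Monitor = 11+8+5+6 = 30 → 30 weeks.
Protocol lies on that path, so at 5 weeks the path becomes 24 weeks.
New critical path: IRB→Randomize→Enroll = 9+19+1 = 29 ⇒ 29 weeks.
Change in finish: 29 − 30 = -1 weeks.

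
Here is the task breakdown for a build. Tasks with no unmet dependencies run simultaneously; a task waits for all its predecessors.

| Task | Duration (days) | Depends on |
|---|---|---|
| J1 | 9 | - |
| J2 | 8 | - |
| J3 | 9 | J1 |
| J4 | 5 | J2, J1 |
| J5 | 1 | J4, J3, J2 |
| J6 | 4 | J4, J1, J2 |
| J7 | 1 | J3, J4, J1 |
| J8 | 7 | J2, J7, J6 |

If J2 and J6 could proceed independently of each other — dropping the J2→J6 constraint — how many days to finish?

26

Before: longest chain J1→J3→J7→J8 = 9+9+1+7 = 26, finish 26.
Dropping J2→J6 doesn't change J6's earliest start (14); another predecessor still binds.
After: J1→J3→J7→J8 = 9+9+1+7 = 26 → 26 days.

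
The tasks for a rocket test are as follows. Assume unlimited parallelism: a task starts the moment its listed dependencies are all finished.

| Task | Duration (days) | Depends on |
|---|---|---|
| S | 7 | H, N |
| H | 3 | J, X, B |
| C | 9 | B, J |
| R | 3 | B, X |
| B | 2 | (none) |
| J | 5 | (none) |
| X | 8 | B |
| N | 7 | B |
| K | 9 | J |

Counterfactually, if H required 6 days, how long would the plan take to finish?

Actual critical path: B→X→H→S = 2+8+3+7 = 20 ⇒ 20 days.
H is on the critical path; changing it to 6 makes that path 23 days.
That remains the longest chain; total 23 days.

23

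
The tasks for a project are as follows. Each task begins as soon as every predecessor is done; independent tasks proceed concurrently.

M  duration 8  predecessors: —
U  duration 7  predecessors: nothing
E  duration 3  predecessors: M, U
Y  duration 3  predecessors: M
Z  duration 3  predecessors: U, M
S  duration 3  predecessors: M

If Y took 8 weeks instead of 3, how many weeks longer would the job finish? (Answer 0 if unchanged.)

As given, the longest chain is M→Y = 8+3 = 11, so the finish is 11 weeks.
Y lies on that path, so at 8 weeks the path becomes 16 weeks.
No other chain overtakes it, so the finish is 16 weeks.
Change in finish: 16 − 11 = +5 weeks.

5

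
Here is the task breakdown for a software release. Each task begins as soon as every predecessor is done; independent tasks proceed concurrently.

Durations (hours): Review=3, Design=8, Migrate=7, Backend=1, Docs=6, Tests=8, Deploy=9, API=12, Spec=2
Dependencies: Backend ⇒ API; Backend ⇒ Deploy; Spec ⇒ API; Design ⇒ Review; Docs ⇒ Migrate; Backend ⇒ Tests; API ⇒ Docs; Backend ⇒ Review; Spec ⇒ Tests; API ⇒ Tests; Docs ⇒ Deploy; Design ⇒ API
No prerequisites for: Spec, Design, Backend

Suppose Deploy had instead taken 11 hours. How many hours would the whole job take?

Baseline: Design→API→Docs→Deploy = 8+12+6+9 = 35 → 35 hours.
Deploy lies on that path, so at 11 hours the path becomes 37 hours.
That remains the longest chain; total 37 hours.

37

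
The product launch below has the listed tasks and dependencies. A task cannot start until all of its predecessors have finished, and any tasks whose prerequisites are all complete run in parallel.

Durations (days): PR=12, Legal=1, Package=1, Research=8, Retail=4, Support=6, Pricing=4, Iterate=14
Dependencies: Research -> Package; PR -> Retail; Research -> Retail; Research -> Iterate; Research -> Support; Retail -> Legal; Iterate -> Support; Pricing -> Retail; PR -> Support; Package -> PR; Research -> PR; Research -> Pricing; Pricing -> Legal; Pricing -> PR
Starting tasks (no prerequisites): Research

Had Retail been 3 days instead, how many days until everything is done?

30

As given, the longest chain is Research→Pricing→PR→Support = 8+4+12+6 = 30, so the finish is 30 days.
The longest path through Retail is only 29 days, so Retail has float 1.
That remains the longest chain; total 30 days.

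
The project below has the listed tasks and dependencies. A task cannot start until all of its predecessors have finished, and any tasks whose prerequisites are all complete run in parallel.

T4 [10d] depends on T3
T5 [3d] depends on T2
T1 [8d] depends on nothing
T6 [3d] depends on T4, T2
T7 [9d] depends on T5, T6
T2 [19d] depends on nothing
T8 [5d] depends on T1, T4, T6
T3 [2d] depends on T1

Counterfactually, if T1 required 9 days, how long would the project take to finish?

Baseline: T1→T3→T4→T6→T7 = 8+2+10+3+9 = 32 → 32 days.
T1 is on the critical path; changing it to 9 makes that path 33 days.
That remains the longest chain; total 33 days.

33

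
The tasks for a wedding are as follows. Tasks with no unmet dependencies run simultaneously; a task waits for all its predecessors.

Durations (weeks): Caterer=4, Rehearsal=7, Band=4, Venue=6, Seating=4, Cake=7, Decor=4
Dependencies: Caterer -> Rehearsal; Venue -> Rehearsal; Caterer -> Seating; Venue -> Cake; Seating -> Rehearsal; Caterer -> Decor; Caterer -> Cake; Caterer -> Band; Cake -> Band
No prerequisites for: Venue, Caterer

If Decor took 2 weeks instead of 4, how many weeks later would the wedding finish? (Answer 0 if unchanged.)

0

As given, the longest chain is Venue→Cake→Band = 6+7+4 = 17, so the finish is 17 weeks.
The longest path through Decor is only 8 weeks, so Decor has float 9.
That remains the longest chain; total 17 weeks.
Change in finish: 17 − 17 = +0 weeks.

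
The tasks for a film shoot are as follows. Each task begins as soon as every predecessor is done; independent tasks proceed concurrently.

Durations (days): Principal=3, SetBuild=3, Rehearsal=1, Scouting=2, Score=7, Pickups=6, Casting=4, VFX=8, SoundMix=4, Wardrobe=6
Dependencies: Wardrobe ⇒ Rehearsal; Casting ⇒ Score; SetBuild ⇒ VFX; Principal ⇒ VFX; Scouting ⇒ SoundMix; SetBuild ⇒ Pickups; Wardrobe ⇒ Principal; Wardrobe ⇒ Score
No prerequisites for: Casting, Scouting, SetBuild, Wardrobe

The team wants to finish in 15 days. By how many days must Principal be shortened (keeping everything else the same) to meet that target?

2

Current finish: 17 days; target: 15.
Principal is on every critical path, so each day cut from Principal cuts the finish by one (this holds down to a finish of 15).
Need 17 − 15 = 2 days off Principal → Principal becomes 1 day, finish becomes 15.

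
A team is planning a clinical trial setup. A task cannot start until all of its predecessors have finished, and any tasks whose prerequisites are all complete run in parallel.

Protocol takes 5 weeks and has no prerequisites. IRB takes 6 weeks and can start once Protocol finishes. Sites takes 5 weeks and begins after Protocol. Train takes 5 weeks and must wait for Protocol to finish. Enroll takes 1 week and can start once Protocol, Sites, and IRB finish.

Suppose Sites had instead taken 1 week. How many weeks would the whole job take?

As given, the longest chain is Protocol→IRB→Enroll = 5+6+1 = 12, so the finish is 12 weeks.
Sites has 1 week of float (longest path through it is 11).
No other chain overtakes it, so the finish is 12 weeks.

12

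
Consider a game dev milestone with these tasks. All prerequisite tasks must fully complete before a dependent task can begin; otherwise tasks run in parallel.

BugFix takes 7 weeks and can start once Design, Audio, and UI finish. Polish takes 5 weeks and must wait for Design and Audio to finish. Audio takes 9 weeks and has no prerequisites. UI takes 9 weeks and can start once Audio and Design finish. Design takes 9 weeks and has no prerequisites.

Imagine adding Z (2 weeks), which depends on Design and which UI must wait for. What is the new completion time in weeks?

27

Originally the schedule takes 25 weeks.
With Z inserted, UI now waits for max(Audio, Design, Z).
New critical path: Design→Z→UI→BugFix = 9+2+9+7 = 27 ⇒ 27 weeks.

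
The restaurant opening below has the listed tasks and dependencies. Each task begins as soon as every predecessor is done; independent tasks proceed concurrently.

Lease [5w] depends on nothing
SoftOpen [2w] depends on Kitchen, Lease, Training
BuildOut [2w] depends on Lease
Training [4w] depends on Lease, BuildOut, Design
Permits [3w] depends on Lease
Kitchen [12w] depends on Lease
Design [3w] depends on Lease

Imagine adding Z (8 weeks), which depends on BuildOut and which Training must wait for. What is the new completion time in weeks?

21

Originally the restaurant opening takes 19 weeks.
With Z inserted, Training now waits for max(Lease, BuildOut, Design, Z).
New critical path: Lease→BuildOut→Z→Training→SoftOpen = 5+2+8+4+2 = 21 ⇒ 21 weeks.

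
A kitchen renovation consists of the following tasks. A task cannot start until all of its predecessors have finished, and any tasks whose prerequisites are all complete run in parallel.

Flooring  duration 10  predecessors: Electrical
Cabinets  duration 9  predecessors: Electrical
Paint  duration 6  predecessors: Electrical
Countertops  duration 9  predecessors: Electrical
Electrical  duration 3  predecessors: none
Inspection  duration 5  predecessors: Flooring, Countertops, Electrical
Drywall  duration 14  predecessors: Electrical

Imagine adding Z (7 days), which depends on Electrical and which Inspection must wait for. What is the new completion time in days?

18

Originally the schedule takes 18 days.
With Z inserted, Inspection now waits for max(Flooring, Countertops, Electrical, Z).
New critical path: Electrical→Flooring→Inspection = 3+10+5 = 18 ⇒ 18 days.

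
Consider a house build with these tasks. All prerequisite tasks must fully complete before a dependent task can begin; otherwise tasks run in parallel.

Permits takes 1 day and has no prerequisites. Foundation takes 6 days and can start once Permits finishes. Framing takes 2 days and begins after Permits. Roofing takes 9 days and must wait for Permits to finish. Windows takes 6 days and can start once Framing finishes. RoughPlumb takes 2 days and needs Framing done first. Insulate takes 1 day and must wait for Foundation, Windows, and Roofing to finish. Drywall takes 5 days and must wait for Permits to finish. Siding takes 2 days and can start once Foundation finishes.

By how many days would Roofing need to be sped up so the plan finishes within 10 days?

Current finish: 11 days; target: 10.
Roofing is on every critical path, so each day cut from Roofing cuts the finish by one (this holds down to a finish of 10).
Need 11 − 10 = 1 day off Roofing → Roofing becomes 8 days, finish becomes 10.

1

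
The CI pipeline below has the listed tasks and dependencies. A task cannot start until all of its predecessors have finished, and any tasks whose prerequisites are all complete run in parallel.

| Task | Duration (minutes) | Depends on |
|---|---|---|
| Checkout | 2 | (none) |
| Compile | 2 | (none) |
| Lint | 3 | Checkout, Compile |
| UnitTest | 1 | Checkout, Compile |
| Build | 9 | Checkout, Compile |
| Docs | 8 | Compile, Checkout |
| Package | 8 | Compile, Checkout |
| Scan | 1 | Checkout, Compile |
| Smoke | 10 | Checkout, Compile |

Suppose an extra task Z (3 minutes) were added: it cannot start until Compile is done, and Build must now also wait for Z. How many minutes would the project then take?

14

Originally the project takes 12 minutes.
With Z inserted, Build now waits for max(Checkout, Compile, Z).
New critical path: Compile→Z→Build = 2+3+9 = 14 ⇒ 14 minutes.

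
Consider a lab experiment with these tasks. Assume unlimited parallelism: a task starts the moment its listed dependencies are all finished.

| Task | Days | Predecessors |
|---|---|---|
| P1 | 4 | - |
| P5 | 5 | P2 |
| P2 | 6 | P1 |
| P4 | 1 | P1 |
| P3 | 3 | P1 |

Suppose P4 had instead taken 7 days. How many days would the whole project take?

Actual critical path: P1→P2→P5 = 4+6+5 = 15 ⇒ 15 days.
P4 has 10 days of float (longest path through it is 5).
The critical path is still P1→P2→P5; finish is now 15 days.

15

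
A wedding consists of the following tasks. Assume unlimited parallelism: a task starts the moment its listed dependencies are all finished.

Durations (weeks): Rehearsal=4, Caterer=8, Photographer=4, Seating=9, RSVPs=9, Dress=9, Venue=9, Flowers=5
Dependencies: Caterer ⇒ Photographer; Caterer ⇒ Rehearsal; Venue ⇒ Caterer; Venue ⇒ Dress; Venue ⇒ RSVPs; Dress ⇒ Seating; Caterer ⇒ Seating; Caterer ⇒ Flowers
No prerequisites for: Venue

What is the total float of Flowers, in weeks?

Venue→Dress→Seating = 9+9+9 = 27 sets the makespan at 27 weeks.
Longest path through Flowers: 22 weeks (earliest finish 22, latest finish 27).
Slack of Flowers = 22 − 17 = 5 weeks.

5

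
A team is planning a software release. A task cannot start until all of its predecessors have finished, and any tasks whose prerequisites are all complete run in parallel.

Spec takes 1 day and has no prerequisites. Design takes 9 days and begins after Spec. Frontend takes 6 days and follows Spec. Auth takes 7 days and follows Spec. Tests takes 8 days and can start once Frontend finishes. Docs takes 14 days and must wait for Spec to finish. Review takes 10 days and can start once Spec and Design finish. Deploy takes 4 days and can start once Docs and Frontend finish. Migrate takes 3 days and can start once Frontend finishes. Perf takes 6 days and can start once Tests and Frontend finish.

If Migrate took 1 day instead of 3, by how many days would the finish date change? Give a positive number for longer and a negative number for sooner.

0

The binding path is Spec→Frontend→Tests→Perf = 1+6+8+6 = 21; finish at 21 days.
Migrate has 11 days of float (longest path through it is 10).
No other chain overtakes it, so the finish is 21 days.
Change in finish: 21 − 21 = +0 days.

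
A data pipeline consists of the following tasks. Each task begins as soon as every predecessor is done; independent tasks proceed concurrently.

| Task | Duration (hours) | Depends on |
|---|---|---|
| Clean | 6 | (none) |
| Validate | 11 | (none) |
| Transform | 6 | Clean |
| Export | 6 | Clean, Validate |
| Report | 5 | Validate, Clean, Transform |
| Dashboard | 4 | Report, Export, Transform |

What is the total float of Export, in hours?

0

Critical path: Clean→Transform→Report→Dashboard = 6+6+5+4 = 21, so the finish is 21 hours.
Longest path through Export: 21 hours (earliest finish 17, latest finish 17).
So Export can slip 17 − 17 = 0 hours.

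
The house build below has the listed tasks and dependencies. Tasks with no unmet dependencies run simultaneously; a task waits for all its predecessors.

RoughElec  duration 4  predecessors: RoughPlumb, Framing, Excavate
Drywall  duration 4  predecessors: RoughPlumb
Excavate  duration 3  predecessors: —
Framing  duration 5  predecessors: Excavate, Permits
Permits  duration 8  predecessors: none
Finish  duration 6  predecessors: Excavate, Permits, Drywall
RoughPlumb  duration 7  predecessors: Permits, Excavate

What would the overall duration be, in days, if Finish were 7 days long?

As given, the longest chain is Permits→RoughPlumb→Drywall→Finish = 8+7+4+6 = 25, so the finish is 25 days.
Since Finish is critical, the +1 change carries straight to that chain (now 26 days).
That remains the longest chain; total 26 days.

26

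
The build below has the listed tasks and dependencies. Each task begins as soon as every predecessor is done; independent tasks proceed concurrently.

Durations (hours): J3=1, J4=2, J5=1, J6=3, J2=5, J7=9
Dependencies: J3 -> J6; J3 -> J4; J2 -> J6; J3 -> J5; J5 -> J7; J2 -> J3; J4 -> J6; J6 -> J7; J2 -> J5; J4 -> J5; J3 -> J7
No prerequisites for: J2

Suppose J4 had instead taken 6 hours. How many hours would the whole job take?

Critical path before the change: J2→J3→J4→J6→J7 = 5+1+2+3+9 = 20 giving 20 hours.
J4 lies on that path, so at 6 hours the path becomes 24 hours.
No other chain overtakes it, so the finish is 24 hours.

24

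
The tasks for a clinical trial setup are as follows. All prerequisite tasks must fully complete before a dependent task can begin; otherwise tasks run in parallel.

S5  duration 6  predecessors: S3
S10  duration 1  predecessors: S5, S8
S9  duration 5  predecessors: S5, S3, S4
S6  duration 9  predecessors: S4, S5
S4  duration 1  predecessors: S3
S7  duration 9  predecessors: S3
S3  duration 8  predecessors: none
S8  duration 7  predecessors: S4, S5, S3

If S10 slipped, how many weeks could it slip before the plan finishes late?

1

Critical path: S3→S5→S6 = 8+6+9 = 23, so the finish is 23 weeks.
S10 finishes as early as 22 and must finish by 23.
Float = 23 − 22 = 1.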